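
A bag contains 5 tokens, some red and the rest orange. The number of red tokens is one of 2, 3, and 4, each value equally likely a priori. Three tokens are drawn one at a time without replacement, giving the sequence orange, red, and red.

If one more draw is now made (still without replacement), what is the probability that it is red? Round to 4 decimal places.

Under each hypothesis, the probability of the observed sequence is: P(data | r = 2) = (3/5)(2/4)(1/3) = 1/10; P(data | r = 3) = (2/5)(3/4)(2/3) = 1/5; P(data | r = 4) = (1/5)(4/4)(3/3) = 1/5.
Multiplying each by its prior: 1/3 · 1/10 = 1/30, 1/3 · 1/5 = 1/15, 1/3 · 1/5 = 1/15; these sum to 1/6.
Dividing through by the total gives posterior P(r = 2 | data) = 1/5, P(r = 3 | data) = 2/5, P(r = 4 | data) = 2/5.
So P(red next | data) = Σ P(red next | H) P(H | data) = (0)(1/5) + (1/2)(2/5) + (1)(2/5) = 3/5.

0.6000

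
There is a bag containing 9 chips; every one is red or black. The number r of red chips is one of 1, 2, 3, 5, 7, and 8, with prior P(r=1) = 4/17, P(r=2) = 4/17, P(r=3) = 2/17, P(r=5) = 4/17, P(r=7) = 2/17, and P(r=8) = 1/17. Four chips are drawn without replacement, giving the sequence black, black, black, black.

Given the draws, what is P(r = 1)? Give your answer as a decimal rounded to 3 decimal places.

0.617

The likelihood of the observed sequence under each hypothesis: P(data | r = 1) = (8/9)(7/8)(6/7)(5/6) = 0.55556; P(data | r = 2) = (7/9)(6/8)(5/7)(4/6) = 0.27778; P(data | r = 3) = (6/9)(5/8)(4/7)(3/6) = 0.11905; P(data | r = 5) = (4/9)(3/8)(2/7)(1/6) = 0.0079365; P(data | r = 7) = (2/9)(1/8)(0/7) = 0; P(data | r = 8) = (1/9)(0/8) = 0.
Multiplying each by its prior: 4/17 · 0.55556 = 0.13072, 4/17 · 0.27778 = 0.065359, 2/17 · 0.11905 = 0.014006, 4/17 · 0.0079365 = 0.0018674, 2/17 · 0 = 0, 1/17 · 0 = 0; these sum to 0.21195.
So P(r = 1 | data) = (0.13072) / (0.21195) = 0.61674.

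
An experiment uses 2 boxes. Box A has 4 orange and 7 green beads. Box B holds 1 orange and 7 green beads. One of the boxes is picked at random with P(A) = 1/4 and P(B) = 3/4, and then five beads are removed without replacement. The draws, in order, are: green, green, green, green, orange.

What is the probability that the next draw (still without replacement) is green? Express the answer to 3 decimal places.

0.930

Compute the likelihood of the observed sequence for each case: P(data | box A) = (7/11)(6/10)(5/9)(4/8)(4/7) = 0.060606; P(data | box B) = (7/8)(6/7)(5/6)(4/5)(1/4) = 0.125.
Weighting by the prior gives 1/4 · 0.060606 = 0.015152, 3/4 · 0.125 = 0.09375; summing to 0.1089.
Normalising, the posterior is P(box A | data) = 0.13913, P(box B | data) = 0.86087.
The predictive probability is P(green next | data) = (1/2)(0.13913) + (1)(0.86087) = 0.93043.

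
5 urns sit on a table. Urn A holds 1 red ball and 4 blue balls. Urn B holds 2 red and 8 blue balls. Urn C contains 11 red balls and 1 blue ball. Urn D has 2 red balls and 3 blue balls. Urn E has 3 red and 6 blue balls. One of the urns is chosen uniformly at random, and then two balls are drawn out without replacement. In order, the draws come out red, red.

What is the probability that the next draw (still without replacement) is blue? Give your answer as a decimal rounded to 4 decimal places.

0.2666

Compute the likelihood of the observed sequence for each case: P(data | urn A) = (1/5)(0/4) = 0; P(data | urn B) = (2/10)(1/9) = 1/45; P(data | urn C) = (11/12)(10/11) = 5/6; P(data | urn D) = (2/5)(1/4) = 1/10; P(data | urn E) = (3/9)(2/8) = 1/12.
Multiplying each by its prior: 1/5 · 0 = 0, 1/5 · 1/45 = 1/225, 1/5 · 5/6 = 1/6, 1/5 · 1/10 = 1/50, 1/5 · 1/12 = 1/60; with total 187/900.
Dividing through by the total gives posterior P(urn A | data) = 0, P(urn B | data) = 0.02139, P(urn C | data) = 0.80214, P(urn D | data) = 0.096257, P(urn E | data) = 0.080214.
The predictive probability is P(blue next | data) = (1)(0.02139) + (1/10)(0.80214) + (1)(0.096257) + (6/7)(0.080214) = 0.26662.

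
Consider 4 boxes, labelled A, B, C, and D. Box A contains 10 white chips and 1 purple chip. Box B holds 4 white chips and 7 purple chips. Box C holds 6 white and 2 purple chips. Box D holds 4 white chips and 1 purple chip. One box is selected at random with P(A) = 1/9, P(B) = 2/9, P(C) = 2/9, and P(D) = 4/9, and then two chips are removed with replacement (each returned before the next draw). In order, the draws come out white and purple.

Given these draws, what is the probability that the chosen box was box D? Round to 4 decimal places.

0.4101

The likelihood of the observed sequence under each hypothesis: P(data | box A) = (10/11)(1/11) = 0.082645; P(data | box B) = (4/11)(7/11) = 0.2314; P(data | box C) = (6/8)(2/8) = 0.1875; P(data | box D) = (4/5)(1/5) = 0.16.
Weighting by the prior gives 1/9 · 0.082645 = 0.0091827, 2/9 · 0.2314 = 0.051423, 2/9 · 0.1875 = 0.041667, 4/9 · 0.16 = 0.071111; summing to 0.17338.
Therefore the posterior P(box D | data) = (0.071111) / (0.17338) = 0.41014.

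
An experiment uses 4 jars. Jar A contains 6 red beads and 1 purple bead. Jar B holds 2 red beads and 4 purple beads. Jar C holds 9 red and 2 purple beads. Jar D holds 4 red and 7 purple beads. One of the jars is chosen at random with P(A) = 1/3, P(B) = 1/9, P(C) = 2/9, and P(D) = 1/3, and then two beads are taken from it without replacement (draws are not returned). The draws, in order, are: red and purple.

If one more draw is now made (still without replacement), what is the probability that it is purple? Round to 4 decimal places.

The likelihood of the observed sequence under each hypothesis: P(data | jar A) = (6/7)(1/6) = 0.14286; P(data | jar B) = (2/6)(4/5) = 0.26667; P(data | jar C) = (9/11)(2/10) = 0.16364; P(data | jar D) = (4/11)(7/10) = 0.25455.
Weighting by the prior gives 1/3 · 0.14286 = 0.047619, 1/9 · 0.26667 = 0.02963, 2/9 · 0.16364 = 0.036364, 1/3 · 0.25455 = 0.084848; with total 0.19846.
The posterior is then P(jar A | data) = 0.23994, P(jar B | data) = 0.1493, P(jar C | data) = 0.18323, P(jar D | data) = 0.42753.
So P(purple next | data) = Σ P(purple next | H) P(H | data) = (0)(0.23994) + (3/4)(0.1493) + (1/9)(0.18323) + (2/3)(0.42753) = 0.41735.

0.4174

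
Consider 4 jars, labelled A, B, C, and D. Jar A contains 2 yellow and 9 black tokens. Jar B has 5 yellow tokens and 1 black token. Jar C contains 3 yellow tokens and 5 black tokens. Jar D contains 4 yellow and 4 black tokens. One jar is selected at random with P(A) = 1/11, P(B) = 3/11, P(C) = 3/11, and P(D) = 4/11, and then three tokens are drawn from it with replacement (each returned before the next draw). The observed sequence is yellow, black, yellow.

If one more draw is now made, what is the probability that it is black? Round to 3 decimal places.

0.435

Compute the likelihood of the observed sequence for each case: P(data | jar A) = (2/11)(9/11)(2/11) = 0.027047; P(data | jar B) = (5/6)(1/6)(5/6) = 0.11574; P(data | jar C) = (3/8)(5/8)(3/8) = 0.087891; P(data | jar D) = (4/8)(4/8)(4/8) = 0.125.
Multiplying each by its prior: 1/11 · 0.027047 = 0.0024588, 3/11 · 0.11574 = 0.031566, 3/11 · 0.087891 = 0.02397, 4/11 · 0.125 = 0.045455; these sum to 0.10345.
Dividing through by the total gives posterior P(jar A | data) = 0.023769, P(jar B | data) = 0.30513, P(jar C | data) = 0.23171, P(jar D | data) = 0.43939.
So P(black next | data) = Σ P(black next | H) P(H | data) = (9/11)(0.023769) + (1/6)(0.30513) + (5/8)(0.23171) + (1/2)(0.43939) = 0.43482.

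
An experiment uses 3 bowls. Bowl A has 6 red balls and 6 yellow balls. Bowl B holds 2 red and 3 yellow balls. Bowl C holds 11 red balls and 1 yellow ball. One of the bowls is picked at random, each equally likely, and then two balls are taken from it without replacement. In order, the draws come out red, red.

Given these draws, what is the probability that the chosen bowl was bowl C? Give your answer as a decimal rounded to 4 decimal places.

The likelihood of the observed sequence under each hypothesis: P(data | bowl A) = (6/12)(5/11) = 5/22; P(data | bowl B) = (2/5)(1/4) = 1/10; P(data | bowl C) = (11/12)(10/11) = 5/6.
Multiplying each by its prior: 1/3 · 5/22 = 5/66, 1/3 · 1/10 = 1/30, 1/3 · 5/6 = 5/18; with total 383/990.
Hence P(bowl C | data) = (5/18) / (383/990) = 275/383.

0.7180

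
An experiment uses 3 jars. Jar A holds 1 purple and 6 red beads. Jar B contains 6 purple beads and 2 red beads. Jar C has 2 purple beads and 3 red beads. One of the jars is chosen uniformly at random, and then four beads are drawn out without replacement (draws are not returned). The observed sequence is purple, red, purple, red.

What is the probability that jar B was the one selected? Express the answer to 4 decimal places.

0.2632

For each hypothesis, P(data | H) works out to: P(data | jar A) = (1/7)(6/6)(0/5) = 0; P(data | jar B) = (6/8)(2/7)(5/6)(1/5) = 1/28; P(data | jar C) = (2/5)(3/4)(1/3)(2/2) = 1/10.
The prior-weighted likelihoods are 1/3 · 0 = 0, 1/3 · 1/28 = 1/84, 1/3 · 1/10 = 1/30; with total 19/420.
Therefore the posterior P(jar B | data) = (1/84) / (19/420) = 5/19.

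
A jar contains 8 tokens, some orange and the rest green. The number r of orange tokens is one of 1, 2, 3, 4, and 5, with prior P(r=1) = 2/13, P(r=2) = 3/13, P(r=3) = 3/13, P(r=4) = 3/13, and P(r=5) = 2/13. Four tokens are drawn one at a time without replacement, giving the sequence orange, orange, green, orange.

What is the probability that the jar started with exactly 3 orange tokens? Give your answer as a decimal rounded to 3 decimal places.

0.122

For each hypothesis, P(data | H) works out to: P(data | r = 1) = (1/8)(0/7) = 0; P(data | r = 2) = (2/8)(1/7)(6/6)(0/5) = 0; P(data | r = 3) = (3/8)(2/7)(5/6)(1/5) = 0.017857; P(data | r = 4) = (4/8)(3/7)(4/6)(2/5) = 0.057143; P(data | r = 5) = (5/8)(4/7)(3/6)(3/5) = 0.10714.
The prior-weighted likelihoods are 2/13 · 0 = 0, 3/13 · 0 = 0, 3/13 · 0.017857 = 0.0041209, 3/13 · 0.057143 = 0.013187, 2/13 · 0.10714 = 0.016484; these sum to 0.033791.
So P(r = 3 | data) = (0.0041209) / (0.033791) = 0.12195.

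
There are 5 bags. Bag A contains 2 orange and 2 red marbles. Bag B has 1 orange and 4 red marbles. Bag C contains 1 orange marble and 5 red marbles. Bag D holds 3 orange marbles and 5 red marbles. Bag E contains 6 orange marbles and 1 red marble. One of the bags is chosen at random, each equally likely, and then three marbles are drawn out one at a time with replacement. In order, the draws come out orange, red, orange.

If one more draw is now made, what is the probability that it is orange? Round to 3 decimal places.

For each hypothesis, P(data | H) works out to: P(data | bag A) = (2/4)(2/4)(2/4) = 0.125; P(data | bag B) = (1/5)(4/5)(1/5) = 0.032; P(data | bag C) = (1/6)(5/6)(1/6) = 0.023148; P(data | bag D) = (3/8)(5/8)(3/8) = 0.087891; P(data | bag E) = (6/7)(1/7)(6/7) = 0.10496.
The prior-weighted likelihoods are 1/5 · 0.125 = 0.025, 1/5 · 0.032 = 0.0064, 1/5 · 0.023148 = 0.0046296, 1/5 · 0.087891 = 0.017578, 1/5 · 0.10496 = 0.020991; with total 0.074599.
The posterior is then P(bag A | data) = 0.33513, P(bag B | data) = 0.085792, P(bag C | data) = 0.06206, P(bag D | data) = 0.23563, P(bag E | data) = 0.28139.
So P(orange next | data) = Σ P(orange next | H) P(H | data) = (1/2)(0.33513) + (1/5)(0.085792) + (1/6)(0.06206) + (3/8)(0.23563) + (6/7)(0.28139) = 0.52462.

0.525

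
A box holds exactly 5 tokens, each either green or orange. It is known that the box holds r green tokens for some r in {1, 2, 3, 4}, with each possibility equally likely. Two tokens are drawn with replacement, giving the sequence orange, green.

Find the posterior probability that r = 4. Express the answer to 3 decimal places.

Compute the likelihood of the observed sequence for each case: P(data | r = 1) = (4/5)(1/5) = 4/25; P(data | r = 2) = (3/5)(2/5) = 6/25; P(data | r = 3) = (2/5)(3/5) = 6/25; P(data | r = 4) = (1/5)(4/5) = 4/25.
The prior-weighted likelihoods are 1/4 · 4/25 = 1/25, 1/4 · 6/25 = 3/50, 1/4 · 6/25 = 3/50, 1/4 · 4/25 = 1/25; with total 1/5.
Therefore the posterior P(r = 4 | data) = (1/25) / (1/5) = 1/5.

0.200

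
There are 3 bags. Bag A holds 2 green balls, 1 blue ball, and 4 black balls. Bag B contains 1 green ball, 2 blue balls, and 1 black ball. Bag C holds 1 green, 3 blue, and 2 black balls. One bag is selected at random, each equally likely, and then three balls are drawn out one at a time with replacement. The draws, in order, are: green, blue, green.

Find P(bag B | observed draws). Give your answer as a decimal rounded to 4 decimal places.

For each hypothesis, P(data | H) works out to: P(data | bag A) = (2/7)(1/7)(2/7) = 0.011662; P(data | bag B) = (1/4)(2/4)(1/4) = 0.03125; P(data | bag C) = (1/6)(3/6)(1/6) = 0.013889.
Weighting by the prior gives 1/3 · 0.011662 = 0.0038873, 1/3 · 0.03125 = 0.010417, 1/3 · 0.013889 = 0.0046296; summing to 0.018934.
So P(bag B | data) = (0.010417) / (0.018934) = 0.55017.

0.5502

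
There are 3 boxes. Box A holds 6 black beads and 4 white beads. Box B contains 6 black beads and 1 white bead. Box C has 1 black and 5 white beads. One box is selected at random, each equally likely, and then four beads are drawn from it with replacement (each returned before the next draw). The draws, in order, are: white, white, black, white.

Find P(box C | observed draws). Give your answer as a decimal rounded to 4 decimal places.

0.7022

Under each hypothesis, the probability of the observed sequence is: P(data | box A) = (4/10)(4/10)(6/10)(4/10) = 0.0384; P(data | box B) = (1/7)(1/7)(6/7)(1/7) = 0.002499; P(data | box C) = (5/6)(5/6)(1/6)(5/6) = 0.096451.
Multiplying each by its prior: 1/3 · 0.0384 = 0.0128, 1/3 · 0.002499 = 0.00083299, 1/3 · 0.096451 = 0.03215; with total 0.045783.
So P(box C | data) = (0.03215) / (0.045783) = 0.70223.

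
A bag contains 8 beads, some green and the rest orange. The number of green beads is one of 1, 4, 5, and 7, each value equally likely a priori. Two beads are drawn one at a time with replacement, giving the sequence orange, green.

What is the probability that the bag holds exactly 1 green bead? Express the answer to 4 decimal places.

For each hypothesis, P(data | H) works out to: P(data | r = 1) = (7/8)(1/8) = 7/64; P(data | r = 4) = (4/8)(4/8) = 1/4; P(data | r = 5) = (3/8)(5/8) = 15/64; P(data | r = 7) = (1/8)(7/8) = 7/64.
The prior-weighted likelihoods are 1/4 · 7/64 = 7/256, 1/4 · 1/4 = 1/16, 1/4 · 15/64 = 15/256, 1/4 · 7/64 = 7/256; these sum to 45/256.
Hence P(r = 1 | data) = (7/256) / (45/256) = 7/45.

0.1556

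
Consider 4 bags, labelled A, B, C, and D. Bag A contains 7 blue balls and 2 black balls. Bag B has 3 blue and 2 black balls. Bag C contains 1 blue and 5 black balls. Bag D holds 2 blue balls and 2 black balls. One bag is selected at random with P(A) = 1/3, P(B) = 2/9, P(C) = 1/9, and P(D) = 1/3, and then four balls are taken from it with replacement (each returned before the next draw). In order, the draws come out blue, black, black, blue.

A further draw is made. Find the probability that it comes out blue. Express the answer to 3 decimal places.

Under each hypothesis, the probability of the observed sequence is: P(data | bag A) = (7/9)(2/9)(2/9)(7/9) = 0.029873; P(data | bag B) = (3/5)(2/5)(2/5)(3/5) = 0.0576; P(data | bag C) = (1/6)(5/6)(5/6)(1/6) = 0.01929; P(data | bag D) = (2/4)(2/4)(2/4)(2/4) = 0.0625.
Multiplying each by its prior: 1/3 · 0.029873 = 0.0099578, 2/9 · 0.0576 = 0.0128, 1/9 · 0.01929 = 0.0021433, 1/3 · 0.0625 = 0.020833; with total 0.045735.
Normalising, the posterior is P(bag A | data) = 0.21773, P(bag B | data) = 0.27988, P(bag C | data) = 0.046865, P(bag D | data) = 0.45553.
Averaging over the posterior, P(blue next | data) = (7/9)(0.21773) + (3/5)(0.27988) + (1/6)(0.046865) + (1/2)(0.45553) = 0.57285.

0.573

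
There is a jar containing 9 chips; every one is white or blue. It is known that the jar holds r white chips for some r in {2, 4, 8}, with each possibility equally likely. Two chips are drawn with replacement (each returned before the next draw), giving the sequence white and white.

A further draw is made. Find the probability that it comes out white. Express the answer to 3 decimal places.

The likelihood of the observed sequence under each hypothesis: P(data | r = 2) = (2/9)(2/9) = 4/81; P(data | r = 4) = (4/9)(4/9) = 16/81; P(data | r = 8) = (8/9)(8/9) = 64/81.
Weighting by the prior gives 1/3 · 4/81 = 4/243, 1/3 · 16/81 = 16/243, 1/3 · 64/81 = 64/243; these sum to 28/81.
Normalising, the posterior is P(r = 2 | data) = 1/21, P(r = 4 | data) = 4/21, P(r = 8 | data) = 16/21.
Averaging over the posterior, P(white next | data) = (2/9)(1/21) + (4/9)(4/21) + (8/9)(16/21) = 146/189.

0.772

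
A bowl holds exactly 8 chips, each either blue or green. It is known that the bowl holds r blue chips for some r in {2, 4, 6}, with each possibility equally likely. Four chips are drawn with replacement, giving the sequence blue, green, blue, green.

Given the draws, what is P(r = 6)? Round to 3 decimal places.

0.265

The likelihood of the observed sequence under each hypothesis: P(data | r = 2) = (2/8)(6/8)(2/8)(6/8) = 9/256; P(data | r = 4) = (4/8)(4/8)(4/8)(4/8) = 1/16; P(data | r = 6) = (6/8)(2/8)(6/8)(2/8) = 9/256.
The prior-weighted likelihoods are 1/3 · 9/256 = 3/256, 1/3 · 1/16 = 1/48, 1/3 · 9/256 = 3/256; summing to 17/384.
So P(r = 6 | data) = (3/256) / (17/384) = 9/34.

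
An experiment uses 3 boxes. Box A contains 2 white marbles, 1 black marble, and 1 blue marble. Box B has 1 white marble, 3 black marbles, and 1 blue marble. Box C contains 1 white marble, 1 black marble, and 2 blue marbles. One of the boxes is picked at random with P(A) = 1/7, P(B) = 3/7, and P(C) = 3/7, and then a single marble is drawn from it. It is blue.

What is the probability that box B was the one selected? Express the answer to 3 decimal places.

0.255

The likelihood of this draw under each hypothesis: P(data | box A) = (1/4) = 1/4; P(data | box B) = (1/5) = 1/5; P(data | box C) = (2/4) = 1/2.
Weighting by the prior gives 1/7 · 1/4 = 1/28, 3/7 · 1/5 = 3/35, 3/7 · 1/2 = 3/14; these sum to 47/140.
By Bayes' rule, P(box B | data) = (3/35) / (47/140) = 12/47.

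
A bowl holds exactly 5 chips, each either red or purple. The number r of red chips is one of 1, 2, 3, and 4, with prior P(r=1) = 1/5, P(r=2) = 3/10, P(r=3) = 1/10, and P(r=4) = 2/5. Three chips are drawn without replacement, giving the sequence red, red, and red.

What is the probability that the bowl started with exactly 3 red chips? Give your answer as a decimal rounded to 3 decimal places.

Under each hypothesis, the probability of the observed sequence is: P(data | r = 1) = (1/5)(0/4) = 0; P(data | r = 2) = (2/5)(1/4)(0/3) = 0; P(data | r = 3) = (3/5)(2/4)(1/3) = 1/10; P(data | r = 4) = (4/5)(3/4)(2/3) = 2/5.
Multiplying each by its prior: 1/5 · 0 = 0, 3/10 · 0 = 0, 1/10 · 1/10 = 1/100, 2/5 · 2/5 = 4/25; summing to 17/100.
Hence P(r = 3 | data) = (1/100) / (17/100) = 1/17.

0.059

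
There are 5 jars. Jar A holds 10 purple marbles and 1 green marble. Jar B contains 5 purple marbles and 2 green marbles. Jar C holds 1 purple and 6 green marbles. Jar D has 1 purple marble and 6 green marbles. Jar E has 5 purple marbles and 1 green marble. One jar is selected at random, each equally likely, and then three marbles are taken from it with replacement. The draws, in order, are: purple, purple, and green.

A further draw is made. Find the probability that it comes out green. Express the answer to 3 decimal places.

Under each hypothesis, the probability of the observed sequence is: P(data | jar A) = (10/11)(10/11)(1/11) = 0.075131; P(data | jar B) = (5/7)(5/7)(2/7) = 0.14577; P(data | jar C) = (1/7)(1/7)(6/7) = 0.017493; P(data | jar D) = (1/7)(1/7)(6/7) = 0.017493; P(data | jar E) = (5/6)(5/6)(1/6) = 0.11574.
The prior-weighted likelihoods are 1/5 · 0.075131 = 0.015026, 1/5 · 0.14577 = 0.029155, 1/5 · 0.017493 = 0.0034985, 1/5 · 0.017493 = 0.0034985, 1/5 · 0.11574 = 0.023148; summing to 0.074326.
Normalising, the posterior is P(jar A | data) = 0.20217, P(jar B | data) = 0.39225, P(jar C | data) = 0.04707, P(jar D | data) = 0.04707, P(jar E | data) = 0.31144.
So P(green next | data) = Σ P(green next | H) P(H | data) = (1/11)(0.20217) + (2/7)(0.39225) + (6/7)(0.04707) + (6/7)(0.04707) + (1/6)(0.31144) = 0.26305.

0.263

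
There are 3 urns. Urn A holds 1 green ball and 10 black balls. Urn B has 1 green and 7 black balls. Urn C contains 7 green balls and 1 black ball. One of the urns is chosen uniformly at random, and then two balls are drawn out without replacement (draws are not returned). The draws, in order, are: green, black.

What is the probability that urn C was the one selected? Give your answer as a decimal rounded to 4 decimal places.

For each hypothesis, P(data | H) works out to: P(data | urn A) = (1/11)(10/10) = 1/11; P(data | urn B) = (1/8)(7/7) = 1/8; P(data | urn C) = (7/8)(1/7) = 1/8.
Weighting by the prior gives 1/3 · 1/11 = 1/33, 1/3 · 1/8 = 1/24, 1/3 · 1/8 = 1/24; with total 5/44.
Hence P(urn C | data) = (1/24) / (5/44) = 11/30.

0.3667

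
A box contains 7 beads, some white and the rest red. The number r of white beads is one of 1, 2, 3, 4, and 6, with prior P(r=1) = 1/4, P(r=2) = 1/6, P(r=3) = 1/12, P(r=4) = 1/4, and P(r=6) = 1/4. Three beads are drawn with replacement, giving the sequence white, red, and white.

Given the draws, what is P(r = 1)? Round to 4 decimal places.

Compute the likelihood of the observed sequence for each case: P(data | r = 1) = (1/7)(6/7)(1/7) = 0.017493; P(data | r = 2) = (2/7)(5/7)(2/7) = 0.058309; P(data | r = 3) = (3/7)(4/7)(3/7) = 0.10496; P(data | r = 4) = (4/7)(3/7)(4/7) = 0.13994; P(data | r = 6) = (6/7)(1/7)(6/7) = 0.10496.
Multiplying each by its prior: 1/4 · 0.017493 = 0.0043732, 1/6 · 0.058309 = 0.0097182, 1/12 · 0.10496 = 0.0087464, 1/4 · 0.13994 = 0.034985, 1/4 · 0.10496 = 0.026239; summing to 0.084062.
So P(r = 1 | data) = (0.0043732) / (0.084062) = 0.052023.

0.0520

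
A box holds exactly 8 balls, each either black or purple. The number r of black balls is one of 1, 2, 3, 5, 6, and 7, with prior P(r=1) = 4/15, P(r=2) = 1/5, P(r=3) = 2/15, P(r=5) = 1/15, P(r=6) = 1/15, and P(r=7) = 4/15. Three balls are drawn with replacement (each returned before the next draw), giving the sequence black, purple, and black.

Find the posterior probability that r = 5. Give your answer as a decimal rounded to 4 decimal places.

0.1407

Compute the likelihood of the observed sequence for each case: P(data | r = 1) = (1/8)(7/8)(1/8) = 0.013672; P(data | r = 2) = (2/8)(6/8)(2/8) = 0.046875; P(data | r = 3) = (3/8)(5/8)(3/8) = 0.087891; P(data | r = 5) = (5/8)(3/8)(5/8) = 0.14648; P(data | r = 6) = (6/8)(2/8)(6/8) = 0.14062; P(data | r = 7) = (7/8)(1/8)(7/8) = 0.095703.
The prior-weighted likelihoods are 4/15 · 0.013672 = 0.0036458, 1/5 · 0.046875 = 0.009375, 2/15 · 0.087891 = 0.011719, 1/15 · 0.14648 = 0.0097656, 1/15 · 0.14062 = 0.009375, 4/15 · 0.095703 = 0.025521; these sum to 0.069401.
Hence P(r = 5 | data) = (0.0097656) / (0.069401) = 0.14071.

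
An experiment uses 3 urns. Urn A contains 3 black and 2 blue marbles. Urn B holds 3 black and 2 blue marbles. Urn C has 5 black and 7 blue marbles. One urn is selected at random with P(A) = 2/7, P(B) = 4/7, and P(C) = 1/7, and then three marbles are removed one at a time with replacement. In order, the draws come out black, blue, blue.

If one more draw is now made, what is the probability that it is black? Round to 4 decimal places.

For each hypothesis, P(data | H) works out to: P(data | urn A) = (3/5)(2/5)(2/5) = 0.096; P(data | urn B) = (3/5)(2/5)(2/5) = 0.096; P(data | urn C) = (5/12)(7/12)(7/12) = 0.14178.
Multiplying each by its prior: 2/7 · 0.096 = 0.027429, 4/7 · 0.096 = 0.054857, 1/7 · 0.14178 = 0.020255; with total 0.10254.
Normalising, the posterior is P(urn A | data) = 0.26749, P(urn B | data) = 0.53498, P(urn C | data) = 0.19753.
The predictive probability is P(black next | data) = (3/5)(0.26749) + (3/5)(0.53498) + (5/12)(0.19753) = 0.56379.

0.5638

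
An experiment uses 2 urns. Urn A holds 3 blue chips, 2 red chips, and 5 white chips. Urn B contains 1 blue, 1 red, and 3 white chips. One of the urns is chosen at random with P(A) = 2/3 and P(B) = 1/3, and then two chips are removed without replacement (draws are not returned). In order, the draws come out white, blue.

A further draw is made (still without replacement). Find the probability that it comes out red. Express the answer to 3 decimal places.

Under each hypothesis, the probability of the observed sequence is: P(data | urn A) = (5/10)(3/9) = 1/6; P(data | urn B) = (3/5)(1/4) = 3/20.
Multiplying each by its prior: 2/3 · 1/6 = 1/9, 1/3 · 3/20 = 1/20; summing to 29/180.
Dividing through by the total gives posterior P(urn A | data) = 20/29, P(urn B | data) = 9/29.
So P(red next | data) = Σ P(red next | H) P(H | data) = (1/4)(20/29) + (1/3)(9/29) = 8/29.

0.276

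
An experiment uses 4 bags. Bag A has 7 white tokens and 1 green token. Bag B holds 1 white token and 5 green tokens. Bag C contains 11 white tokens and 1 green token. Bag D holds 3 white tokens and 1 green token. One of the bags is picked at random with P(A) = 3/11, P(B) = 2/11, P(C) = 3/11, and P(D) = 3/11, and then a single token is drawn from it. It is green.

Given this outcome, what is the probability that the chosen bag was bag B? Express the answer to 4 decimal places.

0.5479

The likelihood of this draw under each hypothesis: P(data | bag A) = (1/8) = 1/8; P(data | bag B) = (5/6) = 5/6; P(data | bag C) = (1/12) = 1/12; P(data | bag D) = (1/4) = 1/4.
The prior-weighted likelihoods are 3/11 · 1/8 = 3/88, 2/11 · 5/6 = 5/33, 3/11 · 1/12 = 1/44, 3/11 · 1/4 = 3/44; these sum to 73/264.
By Bayes' rule, P(bag B | data) = (5/33) / (73/264) = 40/73.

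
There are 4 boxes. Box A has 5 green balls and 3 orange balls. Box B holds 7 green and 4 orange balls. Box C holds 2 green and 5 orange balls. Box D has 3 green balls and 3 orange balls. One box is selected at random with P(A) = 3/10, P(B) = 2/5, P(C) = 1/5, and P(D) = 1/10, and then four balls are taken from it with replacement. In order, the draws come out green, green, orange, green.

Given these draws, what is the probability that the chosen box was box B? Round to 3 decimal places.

0.503

For each hypothesis, P(data | H) works out to: P(data | box A) = (5/8)(5/8)(3/8)(5/8) = 0.091553; P(data | box B) = (7/11)(7/11)(4/11)(7/11) = 0.093709; P(data | box C) = (2/7)(2/7)(5/7)(2/7) = 0.01666; P(data | box D) = (3/6)(3/6)(3/6)(3/6) = 0.0625.
Multiplying each by its prior: 3/10 · 0.091553 = 0.027466, 2/5 · 0.093709 = 0.037484, 1/5 · 0.01666 = 0.0033319, 1/10 · 0.0625 = 0.00625; these sum to 0.074532.
So P(box B | data) = (0.037484) / (0.074532) = 0.50293.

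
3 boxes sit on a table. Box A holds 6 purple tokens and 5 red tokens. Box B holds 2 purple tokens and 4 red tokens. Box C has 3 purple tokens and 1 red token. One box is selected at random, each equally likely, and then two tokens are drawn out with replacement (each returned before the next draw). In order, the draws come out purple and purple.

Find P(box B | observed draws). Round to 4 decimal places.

0.1144

The likelihood of the observed sequence under each hypothesis: P(data | box A) = (6/11)(6/11) = 0.29752; P(data | box B) = (2/6)(2/6) = 0.11111; P(data | box C) = (3/4)(3/4) = 0.5625.
Multiplying each by its prior: 1/3 · 0.29752 = 0.099174, 1/3 · 0.11111 = 0.037037, 1/3 · 0.5625 = 0.1875; with total 0.32371.
By Bayes' rule, P(box B | data) = (0.037037) / (0.32371) = 0.11441.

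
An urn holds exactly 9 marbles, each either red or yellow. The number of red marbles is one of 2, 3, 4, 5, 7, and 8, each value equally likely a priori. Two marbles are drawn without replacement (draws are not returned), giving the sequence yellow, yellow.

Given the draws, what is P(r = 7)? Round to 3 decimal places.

0.019

For each hypothesis, P(data | H) works out to: P(data | r = 2) = (7/9)(6/8) = 7/12; P(data | r = 3) = (6/9)(5/8) = 5/12; P(data | r = 4) = (5/9)(4/8) = 5/18; P(data | r = 5) = (4/9)(3/8) = 1/6; P(data | r = 7) = (2/9)(1/8) = 1/36; P(data | r = 8) = (1/9)(0/8) = 0.
The prior-weighted likelihoods are 1/6 · 7/12 = 7/72, 1/6 · 5/12 = 5/72, 1/6 · 5/18 = 5/108, 1/6 · 1/6 = 1/36, 1/6 · 1/36 = 1/216, 1/6 · 0 = 0; with total 53/216.
So P(r = 7 | data) = (1/216) / (53/216) = 1/53.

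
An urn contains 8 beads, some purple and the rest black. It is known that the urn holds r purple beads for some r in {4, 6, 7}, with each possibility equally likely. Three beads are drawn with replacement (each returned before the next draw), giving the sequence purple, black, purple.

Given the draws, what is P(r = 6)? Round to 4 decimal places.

0.3892

Compute the likelihood of the observed sequence for each case: P(data | r = 4) = (4/8)(4/8)(4/8) = 0.125; P(data | r = 6) = (6/8)(2/8)(6/8) = 0.14062; P(data | r = 7) = (7/8)(1/8)(7/8) = 0.095703.
Weighting by the prior gives 1/3 · 0.125 = 0.041667, 1/3 · 0.14062 = 0.046875, 1/3 · 0.095703 = 0.031901; with total 0.12044.
Therefore the posterior P(r = 6 | data) = (0.046875) / (0.12044) = 0.38919.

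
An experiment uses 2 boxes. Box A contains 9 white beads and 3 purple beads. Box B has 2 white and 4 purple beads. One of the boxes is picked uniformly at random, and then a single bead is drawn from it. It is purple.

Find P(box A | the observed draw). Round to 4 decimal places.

0.2727

The likelihood of this draw under each hypothesis: P(data | box A) = (3/12) = 1/4; P(data | box B) = (4/6) = 2/3.
The prior-weighted likelihoods are 1/2 · 1/4 = 1/8, 1/2 · 2/3 = 1/3; summing to 11/24.
Hence P(box A | data) = (1/8) / (11/24) = 3/11.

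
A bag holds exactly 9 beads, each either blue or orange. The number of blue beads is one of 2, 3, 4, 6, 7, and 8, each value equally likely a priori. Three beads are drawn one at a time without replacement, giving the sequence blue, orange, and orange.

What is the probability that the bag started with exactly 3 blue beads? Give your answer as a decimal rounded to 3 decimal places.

0.296

Under each hypothesis, the probability of the observed sequence is: P(data | r = 2) = (2/9)(7/8)(6/7) = 1/6; P(data | r = 3) = (3/9)(6/8)(5/7) = 5/28; P(data | r = 4) = (4/9)(5/8)(4/7) = 10/63; P(data | r = 6) = (6/9)(3/8)(2/7) = 1/14; P(data | r = 7) = (7/9)(2/8)(1/7) = 1/36; P(data | r = 8) = (8/9)(1/8)(0/7) = 0.
Multiplying each by its prior: 1/6 · 1/6 = 1/36, 1/6 · 5/28 = 5/168, 1/6 · 10/63 = 5/189, 1/6 · 1/14 = 1/84, 1/6 · 1/36 = 1/216, 1/6 · 0 = 0; with total 19/189.
Therefore the posterior P(r = 3 | data) = (5/168) / (19/189) = 45/152.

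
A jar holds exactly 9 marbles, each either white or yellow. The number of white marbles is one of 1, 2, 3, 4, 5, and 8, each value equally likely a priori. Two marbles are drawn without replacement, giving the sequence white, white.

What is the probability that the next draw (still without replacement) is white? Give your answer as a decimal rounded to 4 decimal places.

0.6339

Under each hypothesis, the probability of the observed sequence is: P(data | r = 1) = (1/9)(0/8) = 0; P(data | r = 2) = (2/9)(1/8) = 1/36; P(data | r = 3) = (3/9)(2/8) = 1/12; P(data | r = 4) = (4/9)(3/8) = 1/6; P(data | r = 5) = (5/9)(4/8) = 5/18; P(data | r = 8) = (8/9)(7/8) = 7/9.
Multiplying each by its prior: 1/6 · 0 = 0, 1/6 · 1/36 = 1/216, 1/6 · 1/12 = 1/72, 1/6 · 1/6 = 1/36, 1/6 · 5/18 = 5/108, 1/6 · 7/9 = 7/54; these sum to 2/9.
The posterior is then P(r = 1 | data) = 0, P(r = 2 | data) = 1/48, P(r = 3 | data) = 1/16, P(r = 4 | data) = 1/8, P(r = 5 | data) = 5/24, P(r = 8 | data) = 7/12.
So P(white next | data) = Σ P(white next | H) P(H | data) = (0)(1/48) + (1/7)(1/16) + (2/7)(1/8) + (3/7)(5/24) + (6/7)(7/12) = 71/112.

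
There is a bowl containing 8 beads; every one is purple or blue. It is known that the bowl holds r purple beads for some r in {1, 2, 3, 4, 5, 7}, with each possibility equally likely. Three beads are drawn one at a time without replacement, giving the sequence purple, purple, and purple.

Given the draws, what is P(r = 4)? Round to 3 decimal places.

0.080

Compute the likelihood of the observed sequence for each case: P(data | r = 1) = (1/8)(0/7) = 0; P(data | r = 2) = (2/8)(1/7)(0/6) = 0; P(data | r = 3) = (3/8)(2/7)(1/6) = 1/56; P(data | r = 4) = (4/8)(3/7)(2/6) = 1/14; P(data | r = 5) = (5/8)(4/7)(3/6) = 5/28; P(data | r = 7) = (7/8)(6/7)(5/6) = 5/8.
Weighting by the prior gives 1/6 · 0 = 0, 1/6 · 0 = 0, 1/6 · 1/56 = 1/336, 1/6 · 1/14 = 1/84, 1/6 · 5/28 = 5/168, 1/6 · 5/8 = 5/48; summing to 25/168.
So P(r = 4 | data) = (1/84) / (25/168) = 2/25.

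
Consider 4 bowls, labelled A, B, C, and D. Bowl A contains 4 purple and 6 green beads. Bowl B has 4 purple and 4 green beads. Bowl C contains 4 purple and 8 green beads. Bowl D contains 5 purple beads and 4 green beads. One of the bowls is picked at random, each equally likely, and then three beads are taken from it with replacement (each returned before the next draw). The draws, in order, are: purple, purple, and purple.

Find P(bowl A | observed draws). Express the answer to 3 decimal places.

0.161

Compute the likelihood of the observed sequence for each case: P(data | bowl A) = (4/10)(4/10)(4/10) = 0.064; P(data | bowl B) = (4/8)(4/8)(4/8) = 0.125; P(data | bowl C) = (4/12)(4/12)(4/12) = 0.037037; P(data | bowl D) = (5/9)(5/9)(5/9) = 0.17147.
Weighting by the prior gives 1/4 · 0.064 = 0.016, 1/4 · 0.125 = 0.03125, 1/4 · 0.037037 = 0.0092593, 1/4 · 0.17147 = 0.042867; these sum to 0.099376.
Hence P(bowl A | data) = (0.016) / (0.099376) = 0.161.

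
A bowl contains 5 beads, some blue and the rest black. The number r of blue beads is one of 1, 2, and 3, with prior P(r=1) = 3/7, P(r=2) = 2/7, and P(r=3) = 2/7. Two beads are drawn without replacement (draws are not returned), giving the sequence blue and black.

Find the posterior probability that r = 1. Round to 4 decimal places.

0.3333

For each hypothesis, P(data | H) works out to: P(data | r = 1) = (1/5)(4/4) = 1/5; P(data | r = 2) = (2/5)(3/4) = 3/10; P(data | r = 3) = (3/5)(2/4) = 3/10.
Weighting by the prior gives 3/7 · 1/5 = 3/35, 2/7 · 3/10 = 3/35, 2/7 · 3/10 = 3/35; these sum to 9/35.
Hence P(r = 1 | data) = (3/35) / (9/35) = 1/3.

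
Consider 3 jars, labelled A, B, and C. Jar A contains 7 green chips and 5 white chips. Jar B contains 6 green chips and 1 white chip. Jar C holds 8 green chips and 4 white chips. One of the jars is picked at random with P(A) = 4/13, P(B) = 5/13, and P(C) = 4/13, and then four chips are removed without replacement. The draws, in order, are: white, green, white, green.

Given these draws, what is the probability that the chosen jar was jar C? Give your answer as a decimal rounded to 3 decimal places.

0.444

Under each hypothesis, the probability of the observed sequence is: P(data | jar A) = (5/12)(7/11)(4/10)(6/9) = 0.070707; P(data | jar B) = (1/7)(6/6)(0/5) = 0; P(data | jar C) = (4/12)(8/11)(3/10)(7/9) = 0.056566.
Weighting by the prior gives 4/13 · 0.070707 = 0.021756, 5/13 · 0 = 0, 4/13 · 0.056566 = 0.017405; with total 0.039161.
Hence P(jar C | data) = (0.017405) / (0.039161) = 0.44444.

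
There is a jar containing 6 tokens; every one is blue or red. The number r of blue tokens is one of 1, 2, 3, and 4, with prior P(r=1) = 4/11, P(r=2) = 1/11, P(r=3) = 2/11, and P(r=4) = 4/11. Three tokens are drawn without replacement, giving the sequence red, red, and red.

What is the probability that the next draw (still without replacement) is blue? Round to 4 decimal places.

0.3913

The likelihood of the observed sequence under each hypothesis: P(data | r = 1) = (5/6)(4/5)(3/4) = 1/2; P(data | r = 2) = (4/6)(3/5)(2/4) = 1/5; P(data | r = 3) = (3/6)(2/5)(1/4) = 1/20; P(data | r = 4) = (2/6)(1/5)(0/4) = 0.
Multiplying each by its prior: 4/11 · 1/2 = 2/11, 1/11 · 1/5 = 1/55, 2/11 · 1/20 = 1/110, 4/11 · 0 = 0; these sum to 23/110.
Normalising, the posterior is P(r = 1 | data) = 20/23, P(r = 2 | data) = 2/23, P(r = 3 | data) = 1/23, P(r = 4 | data) = 0.
The predictive probability is P(blue next | data) = (1/3)(20/23) + (2/3)(2/23) + (1)(1/23) = 9/23.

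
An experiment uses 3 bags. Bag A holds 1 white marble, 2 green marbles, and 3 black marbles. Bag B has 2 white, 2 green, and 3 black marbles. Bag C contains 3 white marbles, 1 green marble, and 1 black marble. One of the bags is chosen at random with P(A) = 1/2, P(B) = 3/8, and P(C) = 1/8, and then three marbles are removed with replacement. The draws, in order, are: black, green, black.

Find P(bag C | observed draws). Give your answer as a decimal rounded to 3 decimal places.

The likelihood of the observed sequence under each hypothesis: P(data | bag A) = (3/6)(2/6)(3/6) = 0.083333; P(data | bag B) = (3/7)(2/7)(3/7) = 0.052478; P(data | bag C) = (1/5)(1/5)(1/5) = 0.008.
Weighting by the prior gives 1/2 · 0.083333 = 0.041667, 3/8 · 0.052478 = 0.019679, 1/8 · 0.008 = 0.001; these sum to 0.062346.
So P(bag C | data) = (0.001) / (0.062346) = 0.01604.

0.016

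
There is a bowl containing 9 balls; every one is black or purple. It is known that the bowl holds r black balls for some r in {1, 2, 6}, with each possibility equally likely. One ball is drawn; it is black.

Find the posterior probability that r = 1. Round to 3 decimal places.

For each hypothesis, P(data | H) works out to: P(data | r = 1) = (1/9) = 1/9; P(data | r = 2) = (2/9) = 2/9; P(data | r = 6) = (6/9) = 2/3.
Weighting by the prior gives 1/3 · 1/9 = 1/27, 1/3 · 2/9 = 2/27, 1/3 · 2/3 = 2/9; summing to 1/3.
By Bayes' rule, P(r = 1 | data) = (1/27) / (1/3) = 1/9.

0.111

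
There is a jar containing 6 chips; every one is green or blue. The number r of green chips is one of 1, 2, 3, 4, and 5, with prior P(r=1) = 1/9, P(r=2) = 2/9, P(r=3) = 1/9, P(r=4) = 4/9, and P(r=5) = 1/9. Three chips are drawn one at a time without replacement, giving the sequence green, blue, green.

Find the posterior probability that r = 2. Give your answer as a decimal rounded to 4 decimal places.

For each hypothesis, P(data | H) works out to: P(data | r = 1) = (1/6)(5/5)(0/4) = 0; P(data | r = 2) = (2/6)(4/5)(1/4) = 1/15; P(data | r = 3) = (3/6)(3/5)(2/4) = 3/20; P(data | r = 4) = (4/6)(2/5)(3/4) = 1/5; P(data | r = 5) = (5/6)(1/5)(4/4) = 1/6.
Multiplying each by its prior: 1/9 · 0 = 0, 2/9 · 1/15 = 2/135, 1/9 · 3/20 = 1/60, 4/9 · 1/5 = 4/45, 1/9 · 1/6 = 1/54; with total 5/36.
By Bayes' rule, P(r = 2 | data) = (2/135) / (5/36) = 8/75.

0.1067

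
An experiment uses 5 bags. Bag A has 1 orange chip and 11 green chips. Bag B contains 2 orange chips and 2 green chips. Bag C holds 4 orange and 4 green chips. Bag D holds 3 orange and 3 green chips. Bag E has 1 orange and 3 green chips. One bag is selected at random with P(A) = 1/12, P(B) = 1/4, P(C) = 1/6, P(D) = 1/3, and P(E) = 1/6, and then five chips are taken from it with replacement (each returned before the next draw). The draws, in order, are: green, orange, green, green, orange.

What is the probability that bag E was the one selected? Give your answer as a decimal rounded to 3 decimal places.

Under each hypothesis, the probability of the observed sequence is: P(data | bag A) = (11/12)(1/12)(11/12)(11/12)(1/12) = 0.005349; P(data | bag B) = (2/4)(2/4)(2/4)(2/4)(2/4) = 0.03125; P(data | bag C) = (4/8)(4/8)(4/8)(4/8)(4/8) = 0.03125; P(data | bag D) = (3/6)(3/6)(3/6)(3/6)(3/6) = 0.03125; P(data | bag E) = (3/4)(1/4)(3/4)(3/4)(1/4) = 0.026367.
Multiplying each by its prior: 1/12 · 0.005349 = 0.00044575, 1/4 · 0.03125 = 0.0078125, 1/6 · 0.03125 = 0.0052083, 1/3 · 0.03125 = 0.010417, 1/6 · 0.026367 = 0.0043945; with total 0.028278.
Hence P(bag E | data) = (0.0043945) / (0.028278) = 0.15541.

0.155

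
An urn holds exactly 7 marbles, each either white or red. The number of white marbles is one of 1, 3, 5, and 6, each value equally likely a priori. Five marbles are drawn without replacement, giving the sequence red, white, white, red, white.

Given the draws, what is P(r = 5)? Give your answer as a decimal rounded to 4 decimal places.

For each hypothesis, P(data | H) works out to: P(data | r = 1) = (6/7)(1/6)(0/5) = 0; P(data | r = 3) = (4/7)(3/6)(2/5)(3/4)(1/3) = 1/35; P(data | r = 5) = (2/7)(5/6)(4/5)(1/4)(3/3) = 1/21; P(data | r = 6) = (1/7)(6/6)(5/5)(0/4) = 0.
The prior-weighted likelihoods are 1/4 · 0 = 0, 1/4 · 1/35 = 1/140, 1/4 · 1/21 = 1/84, 1/4 · 0 = 0; summing to 2/105.
Therefore the posterior P(r = 5 | data) = (1/84) / (2/105) = 5/8.

0.6250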